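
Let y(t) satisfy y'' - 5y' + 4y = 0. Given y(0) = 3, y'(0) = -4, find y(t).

y = -7*exp(4*t)/3 + 16*exp(t)/3

Characteristic equation r² - 5r + 4 = 0 factors as (r - 1)(r - 4) = 0, so r = 1, 4.
Hence y_h = C1*exp(t) + C2*exp(4*t).
Apply the initial conditions: y(0) = C1 + C2 = 3 and y'(0) = C1 + 4*C2 = -4. Solving gives C1 = 16/3, C2 = -7/3.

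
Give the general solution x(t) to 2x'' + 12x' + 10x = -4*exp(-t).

x = C1*exp(-t) + C2*exp(-5*t) - t*exp(-t)/2

Divide through by 2: x'' + 6x' + 5x = -2*exp(-t).
Characteristic equation r² + 6r + 5 = 0 factors as (r + 1)(r + 5) = 0, so r = -1, -5.
Hence x_h = C1*exp(-t) + C2*exp(-5*t).
Since exp(-t) solves the homogeneous equation (r = -1 is a root of multiplicity 1), multiply the trial by t. Try x_p = A*t*exp(-t). Substituting into the equation and dividing by exp(-t) gives A = -1/2, so x_p = -t*exp(-t)/2.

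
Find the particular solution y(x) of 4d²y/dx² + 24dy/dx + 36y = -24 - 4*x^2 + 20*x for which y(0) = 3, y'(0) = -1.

Divide through by 4: y'' + 6y' + 9y = -6 - x^2 + 5*x.
Characteristic equation r² + 6r + 9 = 0 has discriminant (6)² - 4·(9) = 0, so r = -3 is a repeated root.
Hence y_h = (C1 + C2*x)*exp(-3*x).
For the particular solution try y_p = A0 + A1*x + A2*x^2. Substituting and matching coefficients of each power of x gives A0 = -10/9, A1 = 19/27, A2 = -1/9, so y_p = -10/9 - x^2/9 + 19*x/27.
General solution: y = -10/9 - x^2/9 + 19*x/27 + C1*exp(-3*x) + C2*x*exp(-3*x).
Apply the initial conditions: y(0) = -10/9 + C1 = 3 and y'(0) = 19/27 + C2 - 3*C1 = -1. Solving gives C1 = 37/9, C2 = 287/27.

y = -10/9 - x**2/9 + 19*x/27 + 37*exp(-3*x)/9 + 287*x*exp(-3*x)/27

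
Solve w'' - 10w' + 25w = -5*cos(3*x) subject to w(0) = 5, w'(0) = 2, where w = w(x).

w = -20*cos(3*x)/289 + 75*sin(3*x)/578 + 1465*exp(5*x)/289 - 807*x*exp(5*x)/34

Characteristic equation r² - 10r + 25 = 0 has discriminant (-10)² - 4·(25) = 0, so r = 5 is a repeated root.
Hence w_h = (C1 + C2*x)*exp(5*x).
Try w_p = A*cos(3*x) + B*sin(3*x). Substituting and equating the coefficients of cos(3x) and sin(3x) gives A = -20/289, B = 75/578, so w_p = -20*cos(3*x)/289 + 75*sin(3*x)/578.
General solution: w = -20*cos(3*x)/289 + 75*sin(3*x)/578 + C1*exp(5*x) + C2*x*exp(5*x).
Apply the initial conditions: w(0) = -20/289 + C1 = 5 and w'(0) = 225/578 + C2 + 5*C1 = 2. Solving gives C1 = 1465/289, C2 = -807/34.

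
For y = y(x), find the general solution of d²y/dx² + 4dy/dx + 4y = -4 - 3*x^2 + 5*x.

y = -27/8 - 3*x**2/4 + 11*x/4 + C1*exp(-2*x) + C2*x*exp(-2*x)

Characteristic equation r² + 4r + 4 = 0 has discriminant (4)² - 4·(4) = 0, so r = -2 is a repeated root.
Hence y_h = (C1 + C2*x)*exp(-2*x).
For the particular solution try y_p = A0 + A1*x + A2*x^2. Substituting and matching coefficients of each power of x gives A0 = -27/8, A1 = 11/4, A2 = -3/4, so y_p = -27/8 - 3*x^2/4 + 11*x/4.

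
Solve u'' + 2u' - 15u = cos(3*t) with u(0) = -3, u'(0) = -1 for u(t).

Characteristic equation r² + 2r - 15 = 0 factors as (r + 5)(r - 3) = 0, so r = -5, 3.
Hence u_h = C1*exp(-5*t) + C2*exp(3*t).
Try u_p = A*cos(3*t) + B*sin(3*t). Substituting and equating the coefficients of cos(3t) and sin(3t) gives A = -2/51, B = 1/102, so u_p = -2*cos(3*t)/51 + sin(3*t)/102.
General solution: u = -2*cos(3*t)/51 + sin(3*t)/102 + C1*exp(-5*t) + C2*exp(3*t).
Apply the initial conditions: u(0) = -2/51 + C1 + C2 = -3 and u'(0) = 1/34 - 5*C1 + 3*C2 = -1. Solving gives C1 = -267/272, C2 = -95/48.

u = -267*exp(-5*t)/272 - 95*exp(3*t)/48 - 2*cos(3*t)/51 + sin(3*t)/102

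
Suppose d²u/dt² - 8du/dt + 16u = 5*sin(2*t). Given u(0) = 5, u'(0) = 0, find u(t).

u = cos(2*t)/5 + 3*sin(2*t)/20 + 24*exp(4*t)/5 - 39*t*exp(4*t)/2

Characteristic equation r² - 8r + 16 = 0 has discriminant (-8)² - 4·(16) = 0, so r = 4 is a repeated root.
Hence u_h = (C1 + C2*t)*exp(4*t).
Try u_p = A*cos(2*t) + B*sin(2*t). Substituting and equating the coefficients of cos(2t) and sin(2t) gives A = 1/5, B = 3/20, so u_p = cos(2*t)/5 + 3*sin(2*t)/20.
General solution: u = cos(2*t)/5 + 3*sin(2*t)/20 + C1*exp(4*t) + C2*t*exp(4*t).
Apply the initial conditions: u(0) = 1/5 + C1 = 5 and u'(0) = 3/10 + C2 + 4*C1 = 0. Solving gives C1 = 24/5, C2 = -39/2.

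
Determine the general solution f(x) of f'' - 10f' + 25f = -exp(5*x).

Characteristic equation r² - 10r + 25 = 0 has discriminant (-10)² - 4·(25) = 0, so r = 5 is a repeated root.
Hence f_h = (C1 + C2*x)*exp(5*x).
Since exp(5*x) solves the homogeneous equation (r = 5 is a root of multiplicity 2), multiply the trial by x^2. Try f_p = A*x^2*exp(5*x). Substituting into the equation and dividing by exp(5*x) gives A = -1/2, so f_p = -x^2*exp(5*x)/2.

f = C1*exp(5*x) - x**2*exp(5*x)/2 + C2*x*exp(5*x)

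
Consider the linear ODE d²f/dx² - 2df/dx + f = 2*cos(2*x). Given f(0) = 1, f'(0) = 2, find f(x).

f = -8*sin(2*x)/25 - 6*cos(2*x)/25 + 31*exp(x)/25 + 7*x*exp(x)/5

Characteristic equation r² - 2r + 1 = 0 has discriminant (-2)² - 4·(1) = 0, so r = 1 is a repeated root.
Hence f_h = (C1 + C2*x)*exp(x).
Try f_p = A*cos(2*x) + B*sin(2*x). Substituting and equating the coefficients of cos(2x) and sin(2x) gives A = -6/25, B = -8/25, so f_p = -8*sin(2*x)/25 - 6*cos(2*x)/25.
General solution: f = -8*sin(2*x)/25 - 6*cos(2*x)/25 + C1*exp(x) + C2*x*exp(x).
Apply the initial conditions: f(0) = -6/25 + C1 = 1 and f'(0) = -16/25 + C1 + C2 = 2. Solving gives C1 = 31/25, C2 = 7/5.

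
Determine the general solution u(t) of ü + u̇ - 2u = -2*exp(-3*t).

u = -exp(-3*t)/2 + C1*exp(t) + C2*exp(-2*t)

Characteristic equation r² + r - 2 = 0 factors as (r - 1)(r + 2) = 0, so r = 1, -2.
Hence u_h = C1*exp(t) + C2*exp(-2*t).
Try u_p = A*exp(-3*t). Substituting into the equation and dividing by exp(-3*t) gives A = -1/2, so u_p = -exp(-3*t)/2.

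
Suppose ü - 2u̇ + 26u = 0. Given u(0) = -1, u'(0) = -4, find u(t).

Characteristic equation r² - 2r + 26 = 0 has discriminant (-2)² - 4·(26) = -100 < 0, so r = 1 ± 5i.
Hence u_h = C1*cos(5*t)*exp(t) + C2*exp(t)*sin(5*t).
Apply the initial conditions: u(0) = C1 = -1 and u'(0) = C1 + 5*C2 = -4. Solving gives C1 = -1, C2 = -3/5.

u = -cos(5*t)*exp(t) - 3*exp(t)*sin(5*t)/5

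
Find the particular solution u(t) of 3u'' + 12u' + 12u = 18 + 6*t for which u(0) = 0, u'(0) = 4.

u = 1 + t/2 - exp(-2*t) + 3*t*exp(-2*t)/2

Divide through by 3: u'' + 4u' + 4u = 6 + 2*t.
Characteristic equation r² + 4r + 4 = 0 has discriminant (4)² - 4·(4) = 0, so r = -2 is a repeated root.
Hence u_h = (C1 + C2*t)*exp(-2*t).
For the particular solution try u_p = A0 + A1*t. Substituting and matching coefficients of each power of t gives A0 = 1, A1 = 1/2, so u_p = 1 + t/2.
General solution: u = 1 + t/2 + C1*exp(-2*t) + C2*t*exp(-2*t).
Apply the initial conditions: u(0) = 1 + C1 = 0 and u'(0) = 1/2 + C2 - 2*C1 = 4. Solving gives C1 = -1, C2 = 3/2.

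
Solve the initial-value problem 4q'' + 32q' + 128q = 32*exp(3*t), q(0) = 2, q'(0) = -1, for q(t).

Divide through by 4: q'' + 8q' + 32q = 8*exp(3*t).
Characteristic equation r² + 8r + 32 = 0 has discriminant (8)² - 4·(32) = -64 < 0, so r = -4 ± 4i.
Hence q_h = C1*cos(4*t)*exp(-4*t) + C2*exp(-4*t)*sin(4*t).
Try q_p = A*exp(3*t). Substituting into the equation and dividing by exp(3*t) gives A = 8/65, so q_p = 8*exp(3*t)/65.
General solution: q = 8*exp(3*t)/65 + C1*cos(4*t)*exp(-4*t) + C2*exp(-4*t)*sin(4*t).
Apply the initial conditions: q(0) = 8/65 + C1 = 2 and q'(0) = 24/65 - 4*C1 + 4*C2 = -1. Solving gives C1 = 122/65, C2 = 399/260.

q = 8*exp(3*t)/65 + 122*cos(4*t)*exp(-4*t)/65 + 399*exp(-4*t)*sin(4*t)/260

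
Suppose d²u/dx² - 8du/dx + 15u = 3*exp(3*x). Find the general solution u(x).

u = C1*exp(3*x) + C2*exp(5*x) - 3*x*exp(3*x)/2

Characteristic equation r² - 8r + 15 = 0 factors as (r - 3)(r - 5) = 0, so r = 3, 5.
Hence u_h = C1*exp(3*x) + C2*exp(5*x).
Since exp(3*x) solves the homogeneous equation (r = 3 is a root of multiplicity 1), multiply the trial by x. Try u_p = A*x*exp(3*x). Substituting into the equation and dividing by exp(3*x) gives A = -3/2, so u_p = -3*x*exp(3*x)/2.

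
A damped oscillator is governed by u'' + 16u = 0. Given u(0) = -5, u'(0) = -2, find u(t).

u = -5*cos(4*t) - sin(4*t)/2

Characteristic equation r² + 16 = 0 has discriminant (0)² - 4·(16) = -64 < 0, so r = ± 4i.
Hence u_h = C1*cos(4*t) + C2*sin(4*t).
Apply the initial conditions: u(0) = C1 = -5 and u'(0) = 4*C2 = -2. Solving gives C1 = -5, C2 = -1/2.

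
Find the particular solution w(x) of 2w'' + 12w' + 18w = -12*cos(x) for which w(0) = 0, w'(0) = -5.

w = -12*cos(x)/25 - 9*sin(x)/25 + 12*exp(-3*x)/25 - 16*x*exp(-3*x)/5

Divide through by 2: w'' + 6w' + 9w = -6*cos(x).
Characteristic equation r² + 6r + 9 = 0 has discriminant (6)² - 4·(9) = 0, so r = -3 is a repeated root.
Hence w_h = (C1 + C2*x)*exp(-3*x).
Try w_p = A*cos(x) + B*sin(x). Substituting and equating the coefficients of cos(x) and sin(x) gives A = -12/25, B = -9/25, so w_p = -12*cos(x)/25 - 9*sin(x)/25.
General solution: w = -12*cos(x)/25 - 9*sin(x)/25 + C1*exp(-3*x) + C2*x*exp(-3*x).
Apply the initial conditions: w(0) = -12/25 + C1 = 0 and w'(0) = -9/25 + C2 - 3*C1 = -5. Solving gives C1 = 12/25, C2 = -16/5.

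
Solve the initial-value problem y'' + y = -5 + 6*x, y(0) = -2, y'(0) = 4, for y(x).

y = -5 - 2*sin(x) + 3*cos(x) + 6*x

Characteristic equation r² + 1 = 0 has discriminant (0)² - 4·(1) = -4 < 0, so r = ± i.
Hence y_h = C1*cos(x) + C2*sin(x).
For the particular solution try y_p = A0 + A1*x. Substituting and matching coefficients of each power of x gives A0 = -5, A1 = 6, so y_p = -5 + 6*x.
General solution: y = -5 + 6*x + C1*cos(x) + C2*sin(x).
Apply the initial conditions: y(0) = -5 + C1 = -2 and y'(0) = 6 + C2 = 4. Solving gives C1 = 3, C2 = -2.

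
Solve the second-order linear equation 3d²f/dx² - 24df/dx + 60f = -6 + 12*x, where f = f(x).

f = -1/50 + x/5 + C1*cos(2*x)*exp(4*x) + C2*exp(4*x)*sin(2*x)

Divide through by 3: f'' - 8f' + 20f = -2 + 4*x.
Characteristic equation r² - 8r + 20 = 0 has discriminant (-8)² - 4·(20) = -16 < 0, so r = 4 ± 2i.
Hence f_h = C1*cos(2*x)*exp(4*x) + C2*exp(4*x)*sin(2*x).
For the particular solution try f_p = A0 + A1*x. Substituting and matching coefficients of each power of x gives A0 = -1/50, A1 = 1/5, so f_p = -1/50 + x/5.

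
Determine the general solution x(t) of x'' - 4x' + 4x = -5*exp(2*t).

Characteristic equation r² - 4r + 4 = 0 has discriminant (-4)² - 4·(4) = 0, so r = 2 is a repeated root.
Hence x_h = (C1 + C2*t)*exp(2*t).
Since exp(2*t) solves the homogeneous equation (r = 2 is a root of multiplicity 2), multiply the trial by t^2. Try x_p = A*t^2*exp(2*t). Substituting into the equation and dividing by exp(2*t) gives A = -5/2, so x_p = -5*t^2*exp(2*t)/2.

x = C1*exp(2*t) - 5*t**2*exp(2*t)/2 + C2*t*exp(2*t)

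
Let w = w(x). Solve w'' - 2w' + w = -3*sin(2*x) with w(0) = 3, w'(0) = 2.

Characteristic equation r² - 2r + 1 = 0 has discriminant (-2)² - 4·(1) = 0, so r = 1 is a repeated root.
Hence w_h = (C1 + C2*x)*exp(x).
Try w_p = A*cos(2*x) + B*sin(2*x). Substituting and equating the coefficients of cos(2x) and sin(2x) gives A = -12/25, B = 9/25, so w_p = -12*cos(2*x)/25 + 9*sin(2*x)/25.
General solution: w = -12*cos(2*x)/25 + 9*sin(2*x)/25 + C1*exp(x) + C2*x*exp(x).
Apply the initial conditions: w(0) = -12/25 + C1 = 3 and w'(0) = 18/25 + C1 + C2 = 2. Solving gives C1 = 87/25, C2 = -11/5.

w = -12*cos(2*x)/25 + 9*sin(2*x)/25 + 87*exp(x)/25 - 11*x*exp(x)/5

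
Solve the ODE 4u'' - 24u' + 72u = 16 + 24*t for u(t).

u = 1/3 + t/3 + C1*cos(3*t)*exp(3*t) + C2*exp(3*t)*sin(3*t)

Divide through by 4: u'' - 6u' + 18u = 4 + 6*t.
Characteristic equation r² - 6r + 18 = 0 has discriminant (-6)² - 4·(18) = -36 < 0, so r = 3 ± 3i.
Hence u_h = C1*cos(3*t)*exp(3*t) + C2*exp(3*t)*sin(3*t).
For the particular solution try u_p = A0 + A1*t. Substituting and matching coefficients of each power of t gives A0 = 1/3, A1 = 1/3, so u_p = 1/3 + t/3.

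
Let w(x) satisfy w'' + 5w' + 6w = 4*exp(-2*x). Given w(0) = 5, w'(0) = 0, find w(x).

w = -6*exp(-3*x) + 11*exp(-2*x) + 4*x*exp(-2*x)

Characteristic equation r² + 5r + 6 = 0 factors as (r + 2)(r + 3) = 0, so r = -2, -3.
Hence w_h = C1*exp(-2*x) + C2*exp(-3*x).
Since exp(-2*x) solves the homogeneous equation (r = -2 is a root of multiplicity 1), multiply the trial by x. Try w_p = A*x*exp(-2*x). Substituting into the equation and dividing by exp(-2*x) gives A = 4, so w_p = 4*x*exp(-2*x).
General solution: w = C1*exp(-2*x) + C2*exp(-3*x) + 4*x*exp(-2*x).
Apply the initial conditions: w(0) = C1 + C2 = 5 and w'(0) = 4 - 3*C2 - 2*C1 = 0. Solving gives C1 = 11, C2 = -6.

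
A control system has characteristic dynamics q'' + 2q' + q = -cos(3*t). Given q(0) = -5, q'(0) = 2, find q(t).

q = -127*exp(-t)/25 - 3*sin(3*t)/50 + 2*cos(3*t)/25 - 29*t*exp(-t)/10

Characteristic equation r² + 2r + 1 = 0 has discriminant (2)² - 4·(1) = 0, so r = -1 is a repeated root.
Hence q_h = (C1 + C2*t)*exp(-t).
Try q_p = A*cos(3*t) + B*sin(3*t). Substituting and equating the coefficients of cos(3t) and sin(3t) gives A = 2/25, B = -3/50, so q_p = -3*sin(3*t)/50 + 2*cos(3*t)/25.
General solution: q = -3*sin(3*t)/50 + 2*cos(3*t)/25 + C1*exp(-t) + C2*t*exp(-t).
Apply the initial conditions: q(0) = 2/25 + C1 = -5 and q'(0) = -9/50 + C2 - C1 = 2. Solving gives C1 = -127/25, C2 = -29/10.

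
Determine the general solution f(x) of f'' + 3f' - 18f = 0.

Characteristic equation r² + 3r - 18 = 0 factors as (r - 3)(r + 6) = 0, so r = 3, -6.
Hence f_h = C1*exp(3*x) + C2*exp(-6*x).

f = C1*exp(3*x) + C2*exp(-6*x)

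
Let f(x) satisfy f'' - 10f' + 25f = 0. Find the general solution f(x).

f = C1*exp(5*x) + C2*x*exp(5*x)

Characteristic equation r² - 10r + 25 = 0 has discriminant (-10)² - 4·(25) = 0, so r = 5 is a repeated root.
Hence f_h = (C1 + C2*x)*exp(5*x).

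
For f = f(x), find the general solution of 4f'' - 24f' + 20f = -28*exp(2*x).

f = 7*exp(2*x)/3 + C1*exp(x) + C2*exp(5*x)

Divide through by 4: f'' - 6f' + 5f = -7*exp(2*x).
Characteristic equation r² - 6r + 5 = 0 factors as (r - 1)(r - 5) = 0, so r = 1, 5.
Hence f_h = C1*exp(x) + C2*exp(5*x).
Try f_p = A*exp(2*x). Substituting into the equation and dividing by exp(2*x) gives A = 7/3, so f_p = 7*exp(2*x)/3.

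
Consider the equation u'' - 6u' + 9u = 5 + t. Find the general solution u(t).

Characteristic equation r² - 6r + 9 = 0 has discriminant (-6)² - 4·(9) = 0, so r = 3 is a repeated root.
Hence u_h = (C1 + C2*t)*exp(3*t).
For the particular solution try u_p = A0 + A1*t. Substituting and matching coefficients of each power of t gives A0 = 17/27, A1 = 1/9, so u_p = 17/27 + t/9.

u = 17/27 + t/9 + C1*exp(3*t) + C2*t*exp(3*t)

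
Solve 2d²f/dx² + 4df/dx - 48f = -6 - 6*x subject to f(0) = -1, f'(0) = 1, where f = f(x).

Divide through by 2: f'' + 2f' - 24f = -3 - 3*x.
Characteristic equation r² + 2r - 24 = 0 factors as (r + 6)(r - 4) = 0, so r = -6, 4.
Hence f_h = C1*exp(-6*x) + C2*exp(4*x).
For the particular solution try f_p = A0 + A1*x. Substituting and matching coefficients of each power of x gives A0 = 13/96, A1 = 1/8, so f_p = 13/96 + x/8.
General solution: f = 13/96 + x/8 + C1*exp(-6*x) + C2*exp(4*x).
Apply the initial conditions: f(0) = 13/96 + C1 + C2 = -1 and f'(0) = 1/8 - 6*C1 + 4*C2 = 1. Solving gives C1 = -13/24, C2 = -19/32.

f = 13/96 - 19*exp(4*x)/32 - 13*exp(-6*x)/24 + x/8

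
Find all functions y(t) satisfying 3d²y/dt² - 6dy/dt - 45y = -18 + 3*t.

y = 92/225 - t/15 + C1*exp(-3*t) + C2*exp(5*t)

Divide through by 3: y'' - 2y' - 15y = -6 + t.
Characteristic equation r² - 2r - 15 = 0 factors as (r + 3)(r - 5) = 0, so r = -3, 5.
Hence y_h = C1*exp(-3*t) + C2*exp(5*t).
For the particular solution try y_p = A0 + A1*t. Substituting and matching coefficients of each power of t gives A0 = 92/225, A1 = -1/15, so y_p = 92/225 - t/15.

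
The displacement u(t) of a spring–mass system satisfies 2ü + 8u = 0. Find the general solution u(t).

u = C1*cos(2*t) + C2*sin(2*t)

Divide through by 2: u'' + 4u = 0.
Characteristic equation r² + 4 = 0 has discriminant (0)² - 4·(4) = -16 < 0, so r = ± 2i.
Hence u_h = C1*cos(2*t) + C2*sin(2*t).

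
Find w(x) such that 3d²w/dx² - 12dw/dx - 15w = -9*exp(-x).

Divide through by 3: w'' - 4w' - 5w = -3*exp(-x).
Characteristic equation r² - 4r - 5 = 0 factors as (r - 5)(r + 1) = 0, so r = 5, -1.
Hence w_h = C1*exp(5*x) + C2*exp(-x).
Since exp(-x) solves the homogeneous equation (r = -1 is a root of multiplicity 1), multiply the trial by x. Try w_p = A*x*exp(-x). Substituting into the equation and dividing by exp(-x) gives A = 1/2, so w_p = x*exp(-x)/2.

w = C1*exp(5*x) + C2*exp(-x) + x*exp(-x)/2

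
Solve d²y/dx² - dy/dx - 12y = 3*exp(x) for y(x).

y = -exp(x)/4 + C1*exp(-3*x) + C2*exp(4*x)

Characteristic equation r² - r - 12 = 0 factors as (r + 3)(r - 4) = 0, so r = -3, 4.
Hence y_h = C1*exp(-3*x) + C2*exp(4*x).
Try y_p = A*exp(x). Substituting into the equation and dividing by exp(x) gives A = -1/4, so y_p = -exp(x)/4.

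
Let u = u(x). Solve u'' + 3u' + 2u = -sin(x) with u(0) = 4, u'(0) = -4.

u = -sin(x)/10 + exp(-2*x)/5 + 3*cos(x)/10 + 7*exp(-x)/2

Characteristic equation r² + 3r + 2 = 0 factors as (r + 2)(r + 1) = 0, so r = -2, -1.
Hence u_h = C1*exp(-2*x) + C2*exp(-x).
Try u_p = A*cos(x) + B*sin(x). Substituting and equating the coefficients of cos(x) and sin(x) gives A = 3/10, B = -1/10, so u_p = -sin(x)/10 + 3*cos(x)/10.
General solution: u = -sin(x)/10 + 3*cos(x)/10 + C1*exp(-2*x) + C2*exp(-x).
Apply the initial conditions: u(0) = 3/10 + C1 + C2 = 4 and u'(0) = -1/10 - C2 - 2*C1 = -4. Solving gives C1 = 1/5, C2 = 7/2.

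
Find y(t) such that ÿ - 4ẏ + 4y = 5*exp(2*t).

y = C1*exp(2*t) + 5*t**2*exp(2*t)/2 + C2*t*exp(2*t)

Characteristic equation r² - 4r + 4 = 0 has discriminant (-4)² - 4·(4) = 0, so r = 2 is a repeated root.
Hence y_h = (C1 + C2*t)*exp(2*t).
Since exp(2*t) solves the homogeneous equation (r = 2 is a root of multiplicity 2), multiply the trial by t^2. Try y_p = A*t^2*exp(2*t). Substituting into the equation and dividing by exp(2*t) gives A = 5/2, so y_p = 5*t^2*exp(2*t)/2.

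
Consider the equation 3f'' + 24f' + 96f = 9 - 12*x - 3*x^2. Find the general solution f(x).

f = 63/512 - 7*x/64 - x**2/32 + C1*cos(4*x)*exp(-4*x) + C2*exp(-4*x)*sin(4*x)

Divide through by 3: f'' + 8f' + 32f = 3 - x^2 - 4*x.
Characteristic equation r² + 8r + 32 = 0 has discriminant (8)² - 4·(32) = -64 < 0, so r = -4 ± 4i.
Hence f_h = C1*cos(4*x)*exp(-4*x) + C2*exp(-4*x)*sin(4*x).
For the particular solution try f_p = A0 + A1*x + A2*x^2. Substituting and matching coefficients of each power of x gives A0 = 63/512, A1 = -7/64, A2 = -1/32, so f_p = 63/512 - 7*x/64 - x^2/32.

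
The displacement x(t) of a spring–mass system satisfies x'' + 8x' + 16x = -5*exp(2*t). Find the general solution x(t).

x = -5*exp(2*t)/36 + C1*exp(-4*t) + C2*t*exp(-4*t)

Characteristic equation r² + 8r + 16 = 0 has discriminant (8)² - 4·(16) = 0, so r = -4 is a repeated root.
Hence x_h = (C1 + C2*t)*exp(-4*t).
Try x_p = A*exp(2*t). Substituting into the equation and dividing by exp(2*t) gives A = -5/36, so x_p = -5*exp(2*t)/36.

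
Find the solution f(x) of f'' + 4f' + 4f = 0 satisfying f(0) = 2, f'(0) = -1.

f = 2*exp(-2*x) + 3*x*exp(-2*x)

Characteristic equation r² + 4r + 4 = 0 has discriminant (4)² - 4·(4) = 0, so r = -2 is a repeated root.
Hence f_h = (C1 + C2*x)*exp(-2*x).
Apply the initial conditions: f(0) = C1 = 2 and f'(0) = C2 - 2*C1 = -1. Solving gives C1 = 2, C2 = 3.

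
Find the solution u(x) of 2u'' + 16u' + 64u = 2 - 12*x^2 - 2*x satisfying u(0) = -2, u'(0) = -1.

Divide through by 2: u'' + 8u' + 32u = 1 - x - 6*x^2.
Characteristic equation r² + 8r + 32 = 0 has discriminant (8)² - 4·(32) = -64 < 0, so r = -4 ± 4i.
Hence u_h = C1*cos(4*x)*exp(-4*x) + C2*exp(-4*x)*sin(4*x).
For the particular solution try u_p = A0 + A1*x + A2*x^2. Substituting and matching coefficients of each power of x gives A0 = 7/256, A1 = 1/16, A2 = -3/16, so u_p = 7/256 - 3*x^2/16 + x/16.
General solution: u = 7/256 - 3*x^2/16 + x/16 + C1*cos(4*x)*exp(-4*x) + C2*exp(-4*x)*sin(4*x).
Apply the initial conditions: u(0) = 7/256 + C1 = -2 and u'(0) = 1/16 - 4*C1 + 4*C2 = -1. Solving gives C1 = -519/256, C2 = -587/256.

u = 7/256 - 3*x**2/16 + x/16 - 587*exp(-4*x)*sin(4*x)/256 - 519*cos(4*x)*exp(-4*x)/256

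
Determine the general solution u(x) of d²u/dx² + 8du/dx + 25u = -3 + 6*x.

u = -123/625 + 6*x/25 + C1*cos(3*x)*exp(-4*x) + C2*exp(-4*x)*sin(3*x)

Characteristic equation r² + 8r + 25 = 0 has discriminant (8)² - 4·(25) = -36 < 0, so r = -4 ± 3i.
Hence u_h = C1*cos(3*x)*exp(-4*x) + C2*exp(-4*x)*sin(3*x).
For the particular solution try u_p = A0 + A1*x. Substituting and matching coefficients of each power of x gives A0 = -123/625, A1 = 6/25, so u_p = -123/625 + 6*x/25.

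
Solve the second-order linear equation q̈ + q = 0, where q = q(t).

q = C1*cos(t) + C2*sin(t)

Characteristic equation r² + 1 = 0 has discriminant (0)² - 4·(1) = -4 < 0, so r = ± i.
Hence q_h = C1*cos(t) + C2*sin(t).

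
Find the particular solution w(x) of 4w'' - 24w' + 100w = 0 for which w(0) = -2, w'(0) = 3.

w = -2*cos(4*x)*exp(3*x) + 9*exp(3*x)*sin(4*x)/4

Divide through by 4: w'' - 6w' + 25w = 0.
Characteristic equation r² - 6r + 25 = 0 has discriminant (-6)² - 4·(25) = -64 < 0, so r = 3 ± 4i.
Hence w_h = C1*cos(4*x)*exp(3*x) + C2*exp(3*x)*sin(4*x).
Apply the initial conditions: w(0) = C1 = -2 and w'(0) = 3*C1 + 4*C2 = 3. Solving gives C1 = -2, C2 = 9/4.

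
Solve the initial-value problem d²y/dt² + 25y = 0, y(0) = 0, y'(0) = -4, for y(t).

y = -4*sin(5*t)/5

Characteristic equation r² + 25 = 0 has discriminant (0)² - 4·(25) = -100 < 0, so r = ± 5i.
Hence y_h = C1*cos(5*t) + C2*sin(5*t).
Apply the initial conditions: y(0) = C1 = 0 and y'(0) = 5*C2 = -4. Solving gives C1 = 0, C2 = -4/5.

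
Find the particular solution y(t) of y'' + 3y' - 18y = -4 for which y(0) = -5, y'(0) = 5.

Characteristic equation r² + 3r - 18 = 0 factors as (r + 6)(r - 3) = 0, so r = -6, 3.
Hence y_h = C1*exp(-6*t) + C2*exp(3*t).
For the particular solution try y_p = A0. Substituting and matching coefficients of each power of t gives A0 = 2/9, so y_p = 2/9.
General solution: y = 2/9 + C1*exp(-6*t) + C2*exp(3*t).
Apply the initial conditions: y(0) = 2/9 + C1 + C2 = -5 and y'(0) = -6*C1 + 3*C2 = 5. Solving gives C1 = -62/27, C2 = -79/27.

y = 2/9 - 79*exp(3*t)/27 - 62*exp(-6*t)/27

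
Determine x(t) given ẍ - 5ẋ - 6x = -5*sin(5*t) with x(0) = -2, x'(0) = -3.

Characteristic equation r² - 5r - 6 = 0 factors as (r + 1)(r - 6) = 0, so r = -1, 6.
Hence x_h = C1*exp(-t) + C2*exp(6*t).
Try x_p = A*cos(5*t) + B*sin(5*t). Substituting and equating the coefficients of cos(5t) and sin(5t) gives A = -125/1586, B = 155/1586, so x_p = -125*cos(5*t)/1586 + 155*sin(5*t)/1586.
General solution: x = -125*cos(5*t)/1586 + 155*sin(5*t)/1586 + C1*exp(-t) + C2*exp(6*t).
Apply the initial conditions: x(0) = -125/1586 + C1 + C2 = -2 and x'(0) = 775/1586 - C1 + 6*C2 = -3. Solving gives C1 = -209/182, C2 = -330/427.

x = -330*exp(6*t)/427 - 209*exp(-t)/182 - 125*cos(5*t)/1586 + 155*sin(5*t)/1586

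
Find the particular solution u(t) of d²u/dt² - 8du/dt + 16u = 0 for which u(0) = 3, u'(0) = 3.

u = 3*exp(4*t) - 9*t*exp(4*t)

Characteristic equation r² - 8r + 16 = 0 has discriminant (-8)² - 4·(16) = 0, so r = 4 is a repeated root.
Hence u_h = (C1 + C2*t)*exp(4*t).
Apply the initial conditions: u(0) = C1 = 3 and u'(0) = C2 + 4*C1 = 3. Solving gives C1 = 3, C2 = -9.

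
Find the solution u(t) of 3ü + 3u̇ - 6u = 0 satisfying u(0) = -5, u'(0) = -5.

Divide through by 3: u'' + u' - 2u = 0.
Characteristic equation r² + r - 2 = 0 factors as (r - 1)(r + 2) = 0, so r = 1, -2.
Hence u_h = C1*exp(t) + C2*exp(-2*t).
Apply the initial conditions: u(0) = C1 + C2 = -5 and u'(0) = C1 - 2*C2 = -5. Solving gives C1 = -5, C2 = 0.

u = -5*exp(t)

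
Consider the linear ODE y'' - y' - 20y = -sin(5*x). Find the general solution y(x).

y = -cos(5*x)/410 + 9*sin(5*x)/410 + C1*exp(5*x) + C2*exp(-4*x)

Characteristic equation r² - r - 20 = 0 factors as (r - 5)(r + 4) = 0, so r = 5, -4.
Hence y_h = C1*exp(5*x) + C2*exp(-4*x).
Try y_p = A*cos(5*x) + B*sin(5*x). Substituting and equating the coefficients of cos(5x) and sin(5x) gives A = -1/410, B = 9/410, so y_p = -cos(5*x)/410 + 9*sin(5*x)/410.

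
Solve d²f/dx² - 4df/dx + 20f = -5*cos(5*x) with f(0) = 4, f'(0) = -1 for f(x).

f = cos(5*x)/17 + 4*sin(5*x)/17 - 171*exp(2*x)*sin(4*x)/68 + 67*cos(4*x)*exp(2*x)/17

Characteristic equation r² - 4r + 20 = 0 has discriminant (-4)² - 4·(20) = -64 < 0, so r = 2 ± 4i.
Hence f_h = C1*cos(4*x)*exp(2*x) + C2*exp(2*x)*sin(4*x).
Try f_p = A*cos(5*x) + B*sin(5*x). Substituting and equating the coefficients of cos(5x) and sin(5x) gives A = 1/17, B = 4/17, so f_p = cos(5*x)/17 + 4*sin(5*x)/17.
General solution: f = cos(5*x)/17 + 4*sin(5*x)/17 + C1*cos(4*x)*exp(2*x) + C2*exp(2*x)*sin(4*x).
Apply the initial conditions: f(0) = 1/17 + C1 = 4 and f'(0) = 20/17 + 2*C1 + 4*C2 = -1. Solving gives C1 = 67/17, C2 = -171/68.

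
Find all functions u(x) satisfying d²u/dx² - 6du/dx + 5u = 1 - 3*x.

Characteristic equation r² - 6r + 5 = 0 factors as (r - 5)(r - 1) = 0, so r = 5, 1.
Hence u_h = C1*exp(5*x) + C2*exp(x).
For the particular solution try u_p = A0 + A1*x. Substituting and matching coefficients of each power of x gives A0 = -13/25, A1 = -3/5, so u_p = -13/25 - 3*x/5.

u = -13/25 - 3*x/5 + C1*exp(5*x) + C2*exp(x)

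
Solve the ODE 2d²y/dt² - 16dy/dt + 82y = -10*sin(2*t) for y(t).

y = -37*sin(2*t)/325 - 16*cos(2*t)/325 + C1*cos(5*t)*exp(4*t) + C2*exp(4*t)*sin(5*t)

Divide through by 2: y'' - 8y' + 41y = -5*sin(2*t).
Characteristic equation r² - 8r + 41 = 0 has discriminant (-8)² - 4·(41) = -100 < 0, so r = 4 ± 5i.
Hence y_h = C1*cos(5*t)*exp(4*t) + C2*exp(4*t)*sin(5*t).
Try y_p = A*cos(2*t) + B*sin(2*t). Substituting and equating the coefficients of cos(2t) and sin(2t) gives A = -16/325, B = -37/325, so y_p = -37*sin(2*t)/325 - 16*cos(2*t)/325.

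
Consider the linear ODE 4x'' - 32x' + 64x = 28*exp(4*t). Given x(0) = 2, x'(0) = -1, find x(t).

x = 2*exp(4*t) - 9*t*exp(4*t) + 7*t**2*exp(4*t)/2

Divide through by 4: x'' - 8x' + 16x = 7*exp(4*t).
Characteristic equation r² - 8r + 16 = 0 has discriminant (-8)² - 4·(16) = 0, so r = 4 is a repeated root.
Hence x_h = (C1 + C2*t)*exp(4*t).
Since exp(4*t) solves the homogeneous equation (r = 4 is a root of multiplicity 2), multiply the trial by t^2. Try x_p = A*t^2*exp(4*t). Substituting into the equation and dividing by exp(4*t) gives A = 7/2, so x_p = 7*t^2*exp(4*t)/2.
General solution: x = C1*exp(4*t) + 7*t^2*exp(4*t)/2 + C2*t*exp(4*t).
Apply the initial conditions: x(0) = C1 = 2 and x'(0) = C2 + 4*C1 = -1. Solving gives C1 = 2, C2 = -9.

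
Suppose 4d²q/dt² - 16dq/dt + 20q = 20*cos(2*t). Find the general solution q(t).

q = -8*sin(2*t)/13 + cos(2*t)/13 + C1*cos(t)*exp(2*t) + C2*exp(2*t)*sin(t)

Divide through by 4: q'' - 4q' + 5q = 5*cos(2*t).
Characteristic equation r² - 4r + 5 = 0 has discriminant (-4)² - 4·(5) = -4 < 0, so r = 2 ± i.
Hence q_h = C1*cos(t)*exp(2*t) + C2*exp(2*t)*sin(t).
Try q_p = A*cos(2*t) + B*sin(2*t). Substituting and equating the coefficients of cos(2t) and sin(2t) gives A = 1/13, B = -8/13, so q_p = -8*sin(2*t)/13 + cos(2*t)/13.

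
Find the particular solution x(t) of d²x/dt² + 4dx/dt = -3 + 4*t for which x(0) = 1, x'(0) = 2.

x = 7/4 + t**2/2 - t - 3*exp(-4*t)/4

Characteristic equation r² + 4r = 0 factors as (r + 4)r = 0, so r = -4, 0.
Hence x_h = C1*exp(-4*t) + C2.
Since 0 is a characteristic root (multiplicity 1), multiply the polynomial trial by t: try x_p = t*(A0 + A1*t). Substituting and matching coefficients of each power of t gives A0 = -1, A1 = 1/2, so x_p = t^2/2 - t.
General solution: x = C2 + t^2/2 - t + C1*exp(-4*t).
Apply the initial conditions: x(0) = C1 + C2 = 1 and x'(0) = -1 - 4*C1 = 2. Solving gives C1 = -3/4, C2 = 7/4.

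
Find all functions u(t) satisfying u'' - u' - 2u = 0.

u = C1*exp(-t) + C2*exp(2*t)

Characteristic equation r² - r - 2 = 0 factors as (r + 1)(r - 2) = 0, so r = -1, 2.
Hence u_h = C1*exp(-t) + C2*exp(2*t).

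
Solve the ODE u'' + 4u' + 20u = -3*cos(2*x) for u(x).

Characteristic equation r² + 4r + 20 = 0 has discriminant (4)² - 4·(20) = -64 < 0, so r = -2 ± 4i.
Hence u_h = C1*cos(4*x)*exp(-2*x) + C2*exp(-2*x)*sin(4*x).
Try u_p = A*cos(2*x) + B*sin(2*x). Substituting and equating the coefficients of cos(2x) and sin(2x) gives A = -3/20, B = -3/40, so u_p = -3*cos(2*x)/20 - 3*sin(2*x)/40.

u = -3*cos(2*x)/20 - 3*sin(2*x)/40 + C1*cos(4*x)*exp(-2*x) + C2*exp(-2*x)*sin(4*x)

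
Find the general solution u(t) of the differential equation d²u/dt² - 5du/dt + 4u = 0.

Characteristic equation r² - 5r + 4 = 0 factors as (r - 4)(r - 1) = 0, so r = 4, 1.
Hence u_h = C1*exp(4*t) + C2*exp(t).

u = C1*exp(4*t) + C2*exp(t)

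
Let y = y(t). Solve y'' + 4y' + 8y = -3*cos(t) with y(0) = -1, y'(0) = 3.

y = -21*cos(t)/65 - 12*sin(t)/65 - 44*cos(2*t)*exp(-2*t)/65 + 119*exp(-2*t)*sin(2*t)/130

Characteristic equation r² + 4r + 8 = 0 has discriminant (4)² - 4·(8) = -16 < 0, so r = -2 ± 2i.
Hence y_h = C1*cos(2*t)*exp(-2*t) + C2*exp(-2*t)*sin(2*t).
Try y_p = A*cos(t) + B*sin(t). Substituting and equating the coefficients of cos(t) and sin(t) gives A = -21/65, B = -12/65, so y_p = -21*cos(t)/65 - 12*sin(t)/65.
General solution: y = -21*cos(t)/65 - 12*sin(t)/65 + C1*cos(2*t)*exp(-2*t) + C2*exp(-2*t)*sin(2*t).
Apply the initial conditions: y(0) = -21/65 + C1 = -1 and y'(0) = -12/65 - 2*C1 + 2*C2 = 3. Solving gives C1 = -44/65, C2 = 119/130.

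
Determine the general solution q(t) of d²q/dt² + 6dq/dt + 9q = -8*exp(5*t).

Characteristic equation r² + 6r + 9 = 0 has discriminant (6)² - 4·(9) = 0, so r = -3 is a repeated root.
Hence q_h = (C1 + C2*t)*exp(-3*t).
Try q_p = A*exp(5*t). Substituting into the equation and dividing by exp(5*t) gives A = -1/8, so q_p = -exp(5*t)/8.

q = -exp(5*t)/8 + C1*exp(-3*t) + C2*t*exp(-3*t)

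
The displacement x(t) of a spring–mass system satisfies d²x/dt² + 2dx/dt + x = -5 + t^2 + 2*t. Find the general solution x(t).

x = -3 + t**2 - 2*t + C1*exp(-t) + C2*t*exp(-t)

Characteristic equation r² + 2r + 1 = 0 has discriminant (2)² - 4·(1) = 0, so r = -1 is a repeated root.
Hence x_h = (C1 + C2*t)*exp(-t).
For the particular solution try x_p = A0 + A1*t + A2*t^2. Substituting and matching coefficients of each power of t gives A0 = -3, A1 = -2, A2 = 1, so x_p = -3 + t^2 - 2*t.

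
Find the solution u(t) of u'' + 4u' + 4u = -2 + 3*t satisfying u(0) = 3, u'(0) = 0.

Characteristic equation r² + 4r + 4 = 0 has discriminant (4)² - 4·(4) = 0, so r = -2 is a repeated root.
Hence u_h = (C1 + C2*t)*exp(-2*t).
For the particular solution try u_p = A0 + A1*t. Substituting and matching coefficients of each power of t gives A0 = -5/4, A1 = 3/4, so u_p = -5/4 + 3*t/4.
General solution: u = -5/4 + 3*t/4 + C1*exp(-2*t) + C2*t*exp(-2*t).
Apply the initial conditions: u(0) = -5/4 + C1 = 3 and u'(0) = 3/4 + C2 - 2*C1 = 0. Solving gives C1 = 17/4, C2 = 31/4.

u = -5/4 + 3*t/4 + 17*exp(-2*t)/4 + 31*t*exp(-2*t)/4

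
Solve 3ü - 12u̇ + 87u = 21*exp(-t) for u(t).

Divide through by 3: u'' - 4u' + 29u = 7*exp(-t).
Characteristic equation r² - 4r + 29 = 0 has discriminant (-4)² - 4·(29) = -100 < 0, so r = 2 ± 5i.
Hence u_h = C1*cos(5*t)*exp(2*t) + C2*exp(2*t)*sin(5*t).
Try u_p = A*exp(-t). Substituting into the equation and dividing by exp(-t) gives A = 7/34, so u_p = 7*exp(-t)/34.

u = 7*exp(-t)/34 + C1*cos(5*t)*exp(2*t) + C2*exp(2*t)*sin(5*t)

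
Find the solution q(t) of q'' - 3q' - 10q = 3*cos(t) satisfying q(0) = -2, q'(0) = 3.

Characteristic equation r² - 3r - 10 = 0 factors as (r + 2)(r - 5) = 0, so r = -2, 5.
Hence q_h = C1*exp(-2*t) + C2*exp(5*t).
Try q_p = A*cos(t) + B*sin(t). Substituting and equating the coefficients of cos(t) and sin(t) gives A = -33/130, B = -9/130, so q_p = -33*cos(t)/130 - 9*sin(t)/130.
General solution: q = -33*cos(t)/130 - 9*sin(t)/130 + C1*exp(-2*t) + C2*exp(5*t).
Apply the initial conditions: q(0) = -33/130 + C1 + C2 = -2 and q'(0) = -9/130 - 2*C1 + 5*C2 = 3. Solving gives C1 = -59/35, C2 = -11/182.

q = -59*exp(-2*t)/35 - 33*cos(t)/130 - 11*exp(5*t)/182 - 9*sin(t)/130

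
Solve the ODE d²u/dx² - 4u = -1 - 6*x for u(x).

Characteristic equation r² - 4 = 0 factors as (r - 2)(r + 2) = 0, so r = 2, -2.
Hence u_h = C1*exp(2*x) + C2*exp(-2*x).
For the particular solution try u_p = A0 + A1*x. Substituting and matching coefficients of each power of x gives A0 = 1/4, A1 = 3/2, so u_p = 1/4 + 3*x/2.

u = 1/4 + 3*x/2 + C1*exp(2*x) + C2*exp(-2*x)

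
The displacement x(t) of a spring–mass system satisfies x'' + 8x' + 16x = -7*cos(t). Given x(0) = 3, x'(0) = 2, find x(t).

x = -105*cos(t)/289 - 56*sin(t)/289 + 972*exp(-4*t)/289 + 266*t*exp(-4*t)/17

Characteristic equation r² + 8r + 16 = 0 has discriminant (8)² - 4·(16) = 0, so r = -4 is a repeated root.
Hence x_h = (C1 + C2*t)*exp(-4*t).
Try x_p = A*cos(t) + B*sin(t). Substituting and equating the coefficients of cos(t) and sin(t) gives A = -105/289, B = -56/289, so x_p = -105*cos(t)/289 - 56*sin(t)/289.
General solution: x = -105*cos(t)/289 - 56*sin(t)/289 + C1*exp(-4*t) + C2*t*exp(-4*t).
Apply the initial conditions: x(0) = -105/289 + C1 = 3 and x'(0) = -56/289 + C2 - 4*C1 = 2. Solving gives C1 = 972/289, C2 = 266/17.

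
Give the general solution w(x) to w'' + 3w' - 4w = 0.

Characteristic equation r² + 3r - 4 = 0 factors as (r + 4)(r - 1) = 0, so r = -4, 1.
Hence w_h = C1*exp(-4*x) + C2*exp(x).

w = C1*exp(-4*x) + C2*exp(x)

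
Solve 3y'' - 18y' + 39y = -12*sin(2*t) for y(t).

Divide through by 3: y'' - 6y' + 13y = -4*sin(2*t).
Characteristic equation r² - 6r + 13 = 0 has discriminant (-6)² - 4·(13) = -16 < 0, so r = 3 ± 2i.
Hence y_h = C1*cos(2*t)*exp(3*t) + C2*exp(3*t)*sin(2*t).
Try y_p = A*cos(2*t) + B*sin(2*t). Substituting and equating the coefficients of cos(2t) and sin(2t) gives A = -16/75, B = -4/25, so y_p = -16*cos(2*t)/75 - 4*sin(2*t)/25.

y = -16*cos(2*t)/75 - 4*sin(2*t)/25 + C1*cos(2*t)*exp(3*t) + C2*exp(3*t)*sin(2*t)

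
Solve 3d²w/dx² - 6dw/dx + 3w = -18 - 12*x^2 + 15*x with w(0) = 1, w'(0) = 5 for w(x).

Divide through by 3: w'' - 2w' + w = -6 - 4*x^2 + 5*x.
Characteristic equation r² - 2r + 1 = 0 has discriminant (-2)² - 4·(1) = 0, so r = 1 is a repeated root.
Hence w_h = (C1 + C2*x)*exp(x).
For the particular solution try w_p = A0 + A1*x + A2*x^2. Substituting and matching coefficients of each power of x gives A0 = -20, A1 = -11, A2 = -4, so w_p = -20 - 11*x - 4*x^2.
General solution: w = -20 - 11*x - 4*x^2 + C1*exp(x) + C2*x*exp(x).
Apply the initial conditions: w(0) = -20 + C1 = 1 and w'(0) = -11 + C1 + C2 = 5. Solving gives C1 = 21, C2 = -5.

w = -20 - 11*x - 4*x**2 + 21*exp(x) - 5*x*exp(x)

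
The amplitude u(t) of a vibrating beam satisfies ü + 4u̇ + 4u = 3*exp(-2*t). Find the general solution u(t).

u = C1*exp(-2*t) + 3*t**2*exp(-2*t)/2 + C2*t*exp(-2*t)

Characteristic equation r² + 4r + 4 = 0 has discriminant (4)² - 4·(4) = 0, so r = -2 is a repeated root.
Hence u_h = (C1 + C2*t)*exp(-2*t).
Since exp(-2*t) solves the homogeneous equation (r = -2 is a root of multiplicity 2), multiply the trial by t^2. Try u_p = A*t^2*exp(-2*t). Substituting into the equation and dividing by exp(-2*t) gives A = 3/2, so u_p = 3*t^2*exp(-2*t)/2.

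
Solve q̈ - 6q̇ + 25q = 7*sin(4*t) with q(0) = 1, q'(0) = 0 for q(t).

Characteristic equation r² - 6r + 25 = 0 has discriminant (-6)² - 4·(25) = -64 < 0, so r = 3 ± 4i.
Hence q_h = C1*cos(4*t)*exp(3*t) + C2*exp(3*t)*sin(4*t).
Try q_p = A*cos(4*t) + B*sin(4*t). Substituting and equating the coefficients of cos(4t) and sin(4t) gives A = 56/219, B = 7/73, so q_p = 7*sin(4*t)/73 + 56*cos(4*t)/219.
General solution: q = 7*sin(4*t)/73 + 56*cos(4*t)/219 + C1*cos(4*t)*exp(3*t) + C2*exp(3*t)*sin(4*t).
Apply the initial conditions: q(0) = 56/219 + C1 = 1 and q'(0) = 28/73 + 3*C1 + 4*C2 = 0. Solving gives C1 = 163/219, C2 = -191/292.

q = 7*sin(4*t)/73 + 56*cos(4*t)/219 - 191*exp(3*t)*sin(4*t)/292 + 163*cos(4*t)*exp(3*t)/219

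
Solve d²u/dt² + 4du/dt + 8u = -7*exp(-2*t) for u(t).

u = -7*exp(-2*t)/4 + C1*cos(2*t)*exp(-2*t) + C2*exp(-2*t)*sin(2*t)

Characteristic equation r² + 4r + 8 = 0 has discriminant (4)² - 4·(8) = -16 < 0, so r = -2 ± 2i.
Hence u_h = C1*cos(2*t)*exp(-2*t) + C2*exp(-2*t)*sin(2*t).
Try u_p = A*exp(-2*t). Substituting into the equation and dividing by exp(-2*t) gives A = -7/4, so u_p = -7*exp(-2*t)/4.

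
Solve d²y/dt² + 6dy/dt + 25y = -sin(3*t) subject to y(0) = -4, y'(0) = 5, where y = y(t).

y = -4*sin(3*t)/145 + 9*cos(3*t)/290 - 2033*exp(-3*t)*sin(4*t)/1160 - 1169*cos(4*t)*exp(-3*t)/290

Characteristic equation r² + 6r + 25 = 0 has discriminant (6)² - 4·(25) = -64 < 0, so r = -3 ± 4i.
Hence y_h = C1*cos(4*t)*exp(-3*t) + C2*exp(-3*t)*sin(4*t).
Try y_p = A*cos(3*t) + B*sin(3*t). Substituting and equating the coefficients of cos(3t) and sin(3t) gives A = 9/290, B = -4/145, so y_p = -4*sin(3*t)/145 + 9*cos(3*t)/290.
General solution: y = -4*sin(3*t)/145 + 9*cos(3*t)/290 + C1*cos(4*t)*exp(-3*t) + C2*exp(-3*t)*sin(4*t).
Apply the initial conditions: y(0) = 9/290 + C1 = -4 and y'(0) = -12/145 - 3*C1 + 4*C2 = 5. Solving gives C1 = -1169/290, C2 = -2033/1160.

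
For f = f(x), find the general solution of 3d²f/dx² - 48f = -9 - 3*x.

f = 3/16 + x/16 + C1*exp(4*x) + C2*exp(-4*x)

Divide through by 3: f'' - 16f = -3 - x.
Characteristic equation r² - 16 = 0 factors as (r - 4)(r + 4) = 0, so r = 4, -4.
Hence f_h = C1*exp(4*x) + C2*exp(-4*x).
For the particular solution try f_p = A0 + A1*x. Substituting and matching coefficients of each power of x gives A0 = 3/16, A1 = 1/16, so f_p = 3/16 + x/16.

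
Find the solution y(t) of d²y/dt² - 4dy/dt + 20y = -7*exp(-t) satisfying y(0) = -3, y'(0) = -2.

y = -7*exp(-t)/25 - 68*cos(4*t)*exp(2*t)/25 + 79*exp(2*t)*sin(4*t)/100

Characteristic equation r² - 4r + 20 = 0 has discriminant (-4)² - 4·(20) = -64 < 0, so r = 2 ± 4i.
Hence y_h = C1*cos(4*t)*exp(2*t) + C2*exp(2*t)*sin(4*t).
Try y_p = A*exp(-t). Substituting into the equation and dividing by exp(-t) gives A = -7/25, so y_p = -7*exp(-t)/25.
General solution: y = -7*exp(-t)/25 + C1*cos(4*t)*exp(2*t) + C2*exp(2*t)*sin(4*t).
Apply the initial conditions: y(0) = -7/25 + C1 = -3 and y'(0) = 7/25 + 2*C1 + 4*C2 = -2. Solving gives C1 = -68/25, C2 = 79/100.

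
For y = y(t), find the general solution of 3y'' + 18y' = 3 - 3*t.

y = C2 - t**2/12 + 7*t/36 + C1*exp(-6*t)

Divide through by 3: y'' + 6y' = 1 - t.
Characteristic equation r² + 6r = 0 factors as (r + 6)r = 0, so r = -6, 0.
Hence y_h = C1*exp(-6*t) + C2.
Since 0 is a characteristic root (multiplicity 1), multiply the polynomial trial by t: try y_p = t*(A0 + A1*t). Substituting and matching coefficients of each power of t gives A0 = 7/36, A1 = -1/12, so y_p = -t^2/12 + 7*t/36.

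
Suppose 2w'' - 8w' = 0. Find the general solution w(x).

Divide through by 2: w'' - 4w' = 0.
Characteristic equation r² - 4r = 0 factors as (r - 4)r = 0, so r = 4, 0.
Hence w_h = C1*exp(4*x) + C2.

w = C2 + C1*exp(4*x)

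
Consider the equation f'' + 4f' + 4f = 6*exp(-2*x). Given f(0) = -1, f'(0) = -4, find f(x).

f = -exp(-2*x) - 6*x*exp(-2*x) + 3*x**2*exp(-2*x)

Characteristic equation r² + 4r + 4 = 0 has discriminant (4)² - 4·(4) = 0, so r = -2 is a repeated root.
Hence f_h = (C1 + C2*x)*exp(-2*x).
Since exp(-2*x) solves the homogeneous equation (r = -2 is a root of multiplicity 2), multiply the trial by x^2. Try f_p = A*x^2*exp(-2*x). Substituting into the equation and dividing by exp(-2*x) gives A = 3, so f_p = 3*x^2*exp(-2*x).
General solution: f = C1*exp(-2*x) + 3*x^2*exp(-2*x) + C2*x*exp(-2*x).
Apply the initial conditions: f(0) = C1 = -1 and f'(0) = C2 - 2*C1 = -4. Solving gives C1 = -1, C2 = -6.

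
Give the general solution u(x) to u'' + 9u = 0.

Characteristic equation r² + 9 = 0 has discriminant (0)² - 4·(9) = -36 < 0, so r = ± 3i.
Hence u_h = C1*cos(3*x) + C2*sin(3*x).

u = C1*cos(3*x) + C2*sin(3*x)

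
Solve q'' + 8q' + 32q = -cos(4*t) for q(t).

Characteristic equation r² + 8r + 32 = 0 has discriminant (8)² - 4·(32) = -64 < 0, so r = -4 ± 4i.
Hence q_h = C1*cos(4*t)*exp(-4*t) + C2*exp(-4*t)*sin(4*t).
Try q_p = A*cos(4*t) + B*sin(4*t). Substituting and equating the coefficients of cos(4t) and sin(4t) gives A = -1/80, B = -1/40, so q_p = -sin(4*t)/40 - cos(4*t)/80.

q = -sin(4*t)/40 - cos(4*t)/80 + C1*cos(4*t)*exp(-4*t) + C2*exp(-4*t)*sin(4*t)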